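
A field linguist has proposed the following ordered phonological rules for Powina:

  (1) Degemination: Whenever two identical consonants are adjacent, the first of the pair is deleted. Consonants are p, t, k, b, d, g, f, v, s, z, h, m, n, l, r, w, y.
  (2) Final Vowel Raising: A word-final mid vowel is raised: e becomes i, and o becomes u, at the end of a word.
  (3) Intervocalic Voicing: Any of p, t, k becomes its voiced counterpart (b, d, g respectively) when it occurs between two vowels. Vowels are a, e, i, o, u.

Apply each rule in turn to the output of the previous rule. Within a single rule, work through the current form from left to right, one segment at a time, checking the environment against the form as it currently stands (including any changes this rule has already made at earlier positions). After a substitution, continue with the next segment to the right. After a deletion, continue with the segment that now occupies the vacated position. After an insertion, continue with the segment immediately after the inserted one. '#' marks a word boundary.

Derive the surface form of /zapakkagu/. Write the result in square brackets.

(1) Degemination: [zapakkagu] → [zapakagu]
(2) Final Vowel Raising: no change — [zapakagu]
(3) Intervocalic Voicing: [zapakagu] → [zabagagu]

[zabagagu]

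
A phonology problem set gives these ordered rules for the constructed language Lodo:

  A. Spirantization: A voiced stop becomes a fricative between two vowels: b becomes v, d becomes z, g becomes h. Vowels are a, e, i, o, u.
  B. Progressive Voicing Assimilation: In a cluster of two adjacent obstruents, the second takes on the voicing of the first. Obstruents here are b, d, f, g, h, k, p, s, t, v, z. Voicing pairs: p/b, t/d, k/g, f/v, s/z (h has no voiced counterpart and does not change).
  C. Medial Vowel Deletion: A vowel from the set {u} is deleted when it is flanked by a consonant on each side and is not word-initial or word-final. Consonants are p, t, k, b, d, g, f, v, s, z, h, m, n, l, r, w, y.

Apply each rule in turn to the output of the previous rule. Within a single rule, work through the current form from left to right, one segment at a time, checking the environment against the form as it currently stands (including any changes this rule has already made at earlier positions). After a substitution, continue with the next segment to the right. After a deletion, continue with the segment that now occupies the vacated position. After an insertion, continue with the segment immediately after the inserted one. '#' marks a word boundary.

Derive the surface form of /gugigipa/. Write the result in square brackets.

[ghihipa]

A Spirantization: [gugigipa] → [guhihipa]
B Progressive Voicing Assimilation: no change — [guhihipa]
C Medial Vowel Deletion: [guhihipa] → [ghihipa]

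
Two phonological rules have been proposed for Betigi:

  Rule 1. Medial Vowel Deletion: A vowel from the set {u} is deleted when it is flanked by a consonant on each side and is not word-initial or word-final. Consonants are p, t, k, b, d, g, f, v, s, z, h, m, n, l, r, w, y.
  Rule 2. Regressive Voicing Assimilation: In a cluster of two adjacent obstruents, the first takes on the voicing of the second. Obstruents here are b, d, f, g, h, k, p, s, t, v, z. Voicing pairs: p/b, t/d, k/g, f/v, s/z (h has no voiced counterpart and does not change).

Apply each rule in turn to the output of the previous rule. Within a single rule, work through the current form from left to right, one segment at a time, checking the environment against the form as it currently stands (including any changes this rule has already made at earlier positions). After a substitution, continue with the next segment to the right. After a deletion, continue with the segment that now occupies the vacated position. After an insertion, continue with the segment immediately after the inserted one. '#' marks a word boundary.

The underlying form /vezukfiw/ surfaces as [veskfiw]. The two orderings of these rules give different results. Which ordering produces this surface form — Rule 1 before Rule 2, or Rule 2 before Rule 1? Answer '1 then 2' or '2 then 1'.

1 then 2

Order 1 then 2:
  1 Medial Vowel Deletion: [vezukfiw] → [vezkfiw]
  2 Regressive Voicing Assimilation: [vezkfiw] → [veskfiw]
  result: [veskfiw]
Order 2 then 1:
  2 Regressive Voicing Assimilation: no change — [vezukfiw]
  1 Medial Vowel Deletion: [vezukfiw] → [vezkfiw]
  result: [vezkfiw]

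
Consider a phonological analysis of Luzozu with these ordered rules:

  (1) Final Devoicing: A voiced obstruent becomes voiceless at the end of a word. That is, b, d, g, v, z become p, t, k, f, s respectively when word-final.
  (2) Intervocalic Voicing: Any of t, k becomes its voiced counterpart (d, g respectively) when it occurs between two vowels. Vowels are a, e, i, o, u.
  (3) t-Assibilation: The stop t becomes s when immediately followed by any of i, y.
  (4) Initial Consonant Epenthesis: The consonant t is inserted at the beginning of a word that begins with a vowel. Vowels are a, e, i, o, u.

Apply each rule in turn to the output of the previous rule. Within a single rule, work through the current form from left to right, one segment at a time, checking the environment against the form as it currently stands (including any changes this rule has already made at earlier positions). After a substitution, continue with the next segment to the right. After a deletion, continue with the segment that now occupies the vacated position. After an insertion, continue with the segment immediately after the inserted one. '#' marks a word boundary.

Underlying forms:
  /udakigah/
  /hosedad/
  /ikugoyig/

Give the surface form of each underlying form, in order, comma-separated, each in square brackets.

[tudagigah], [hosedat], [tigugoyik]

/udakigah/:
  (1) Final Devoicing: no change — [udakigah]
  (2) Intervocalic Voicing: [udakigah] → [udagigah]
  (3) t-Assibilation: no change — [udagigah]
  (4) Initial Consonant Epenthesis: [udagigah] → [tudagigah]
/hosedad/:
  (1) Final Devoicing: [hosedad] → [hosedat]
  (2) Intervocalic Voicing: no change — [hosedat]
  (3) t-Assibilation: no change — [hosedat]
  (4) Initial Consonant Epenthesis: no change — [hosedat]
/ikugoyig/:
  (1) Final Devoicing: [ikugoyig] → [ikugoyik]
  (2) Intervocalic Voicing: [ikugoyik] → [igugoyik]
  (3) t-Assibilation: no change — [igugoyik]
  (4) Initial Consonant Epenthesis: [igugoyik] → [tigugoyik]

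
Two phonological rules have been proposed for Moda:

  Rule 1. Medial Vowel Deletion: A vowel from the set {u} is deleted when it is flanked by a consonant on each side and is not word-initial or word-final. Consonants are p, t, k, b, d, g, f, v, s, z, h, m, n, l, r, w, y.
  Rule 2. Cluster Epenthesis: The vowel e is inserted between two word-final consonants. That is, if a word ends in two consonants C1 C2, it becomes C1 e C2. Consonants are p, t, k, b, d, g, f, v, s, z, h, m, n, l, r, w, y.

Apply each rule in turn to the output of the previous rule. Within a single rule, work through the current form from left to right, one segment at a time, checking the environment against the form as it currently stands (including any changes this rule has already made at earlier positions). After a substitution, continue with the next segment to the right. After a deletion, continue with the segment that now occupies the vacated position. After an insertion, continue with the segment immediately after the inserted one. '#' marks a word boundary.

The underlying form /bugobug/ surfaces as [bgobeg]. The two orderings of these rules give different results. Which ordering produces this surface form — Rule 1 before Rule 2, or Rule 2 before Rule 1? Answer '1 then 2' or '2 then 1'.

1 then 2

Order 1 then 2:
  1 Medial Vowel Deletion: [bugobug] → [bgobg]
  2 Cluster Epenthesis: [bgobg] → [bgobeg]
  result: [bgobeg]
Order 2 then 1:
  2 Cluster Epenthesis: no change — [bugobug]
  1 Medial Vowel Deletion: [bugobug] → [bgobg]
  result: [bgobg]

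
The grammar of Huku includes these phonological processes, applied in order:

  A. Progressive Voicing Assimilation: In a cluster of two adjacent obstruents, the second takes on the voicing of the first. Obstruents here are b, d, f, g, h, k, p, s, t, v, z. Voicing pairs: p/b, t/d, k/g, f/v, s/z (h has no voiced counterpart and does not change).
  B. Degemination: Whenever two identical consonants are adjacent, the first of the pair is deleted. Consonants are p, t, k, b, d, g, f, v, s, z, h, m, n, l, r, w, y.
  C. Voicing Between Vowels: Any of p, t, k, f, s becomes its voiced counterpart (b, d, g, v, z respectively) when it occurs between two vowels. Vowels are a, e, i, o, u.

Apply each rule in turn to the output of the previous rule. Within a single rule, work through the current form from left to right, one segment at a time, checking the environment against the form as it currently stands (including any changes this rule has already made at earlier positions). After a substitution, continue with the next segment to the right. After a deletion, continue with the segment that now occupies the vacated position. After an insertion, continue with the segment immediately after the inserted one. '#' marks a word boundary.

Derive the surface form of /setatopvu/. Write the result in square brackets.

A Progressive Voicing Assimilation: [setatopvu] → [setatopfu]
B Degemination: no change — [setatopfu]
C Voicing Between Vowels: [setatopfu] → [sedadopfu]

[sedadopfu]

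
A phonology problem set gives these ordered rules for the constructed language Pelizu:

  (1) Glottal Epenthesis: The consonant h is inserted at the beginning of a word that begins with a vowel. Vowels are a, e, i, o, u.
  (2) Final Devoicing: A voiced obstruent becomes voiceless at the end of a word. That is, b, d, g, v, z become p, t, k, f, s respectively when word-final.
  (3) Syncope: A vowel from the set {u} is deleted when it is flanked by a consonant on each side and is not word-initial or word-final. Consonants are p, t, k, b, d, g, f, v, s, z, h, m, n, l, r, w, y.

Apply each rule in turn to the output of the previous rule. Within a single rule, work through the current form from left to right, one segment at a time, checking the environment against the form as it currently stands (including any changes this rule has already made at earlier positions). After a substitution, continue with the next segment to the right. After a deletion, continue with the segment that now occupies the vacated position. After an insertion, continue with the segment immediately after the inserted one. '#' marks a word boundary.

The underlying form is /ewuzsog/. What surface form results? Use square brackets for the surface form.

[hewzsok]

(1) Glottal Epenthesis: [ewuzsog] → [hewuzsog]
(2) Final Devoicing: [hewuzsog] → [hewuzsok]
(3) Syncope: [hewuzsok] → [hewzsok]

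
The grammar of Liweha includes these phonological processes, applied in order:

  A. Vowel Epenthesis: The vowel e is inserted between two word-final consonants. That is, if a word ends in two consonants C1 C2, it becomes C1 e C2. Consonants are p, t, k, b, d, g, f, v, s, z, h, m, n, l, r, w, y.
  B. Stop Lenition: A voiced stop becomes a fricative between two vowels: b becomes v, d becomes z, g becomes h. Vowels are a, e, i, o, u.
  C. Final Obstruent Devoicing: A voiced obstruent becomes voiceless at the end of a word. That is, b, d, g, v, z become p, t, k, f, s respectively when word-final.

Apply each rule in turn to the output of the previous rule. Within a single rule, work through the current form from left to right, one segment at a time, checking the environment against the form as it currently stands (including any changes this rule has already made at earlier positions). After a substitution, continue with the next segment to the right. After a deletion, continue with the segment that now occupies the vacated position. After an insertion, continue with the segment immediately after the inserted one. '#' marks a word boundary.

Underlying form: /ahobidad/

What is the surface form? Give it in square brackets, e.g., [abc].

A Vowel Epenthesis: no change — [ahobidad]
B Stop Lenition: [ahobidad] → [ahovizad]
C Final Obstruent Devoicing: [ahovizad] → [ahovizat]

[ahovizat]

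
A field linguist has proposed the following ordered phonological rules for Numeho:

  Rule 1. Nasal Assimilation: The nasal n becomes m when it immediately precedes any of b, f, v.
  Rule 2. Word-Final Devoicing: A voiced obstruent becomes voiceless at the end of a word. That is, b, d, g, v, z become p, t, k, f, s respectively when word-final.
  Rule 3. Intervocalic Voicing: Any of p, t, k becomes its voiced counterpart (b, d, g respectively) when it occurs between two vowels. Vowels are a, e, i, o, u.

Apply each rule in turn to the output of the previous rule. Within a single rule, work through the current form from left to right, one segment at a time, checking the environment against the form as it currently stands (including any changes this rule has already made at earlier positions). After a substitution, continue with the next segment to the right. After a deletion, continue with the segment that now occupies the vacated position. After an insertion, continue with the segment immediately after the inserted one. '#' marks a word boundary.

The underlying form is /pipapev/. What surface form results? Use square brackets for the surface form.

[pibabef]

Rule 1 Nasal Assimilation: no change — [pipapev]
Rule 2 Word-Final Devoicing: [pipapev] → [pipapef]
Rule 3 Intervocalic Voicing: [pipapef] → [pibabef]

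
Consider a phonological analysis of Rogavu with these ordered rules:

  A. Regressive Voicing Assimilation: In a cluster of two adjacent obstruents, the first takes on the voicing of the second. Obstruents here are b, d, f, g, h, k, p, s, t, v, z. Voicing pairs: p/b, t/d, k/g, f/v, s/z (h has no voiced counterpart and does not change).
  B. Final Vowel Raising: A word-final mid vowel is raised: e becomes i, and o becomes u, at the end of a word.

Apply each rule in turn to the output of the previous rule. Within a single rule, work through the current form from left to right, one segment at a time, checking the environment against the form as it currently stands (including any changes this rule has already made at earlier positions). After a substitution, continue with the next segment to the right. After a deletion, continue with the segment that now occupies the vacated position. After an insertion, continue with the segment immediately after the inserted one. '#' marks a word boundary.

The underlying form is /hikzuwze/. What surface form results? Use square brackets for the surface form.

[higzuwzi]

A Regressive Voicing Assimilation: [hikzuwze] → [higzuwze]
B Final Vowel Raising: [higzuwze] → [higzuwzi]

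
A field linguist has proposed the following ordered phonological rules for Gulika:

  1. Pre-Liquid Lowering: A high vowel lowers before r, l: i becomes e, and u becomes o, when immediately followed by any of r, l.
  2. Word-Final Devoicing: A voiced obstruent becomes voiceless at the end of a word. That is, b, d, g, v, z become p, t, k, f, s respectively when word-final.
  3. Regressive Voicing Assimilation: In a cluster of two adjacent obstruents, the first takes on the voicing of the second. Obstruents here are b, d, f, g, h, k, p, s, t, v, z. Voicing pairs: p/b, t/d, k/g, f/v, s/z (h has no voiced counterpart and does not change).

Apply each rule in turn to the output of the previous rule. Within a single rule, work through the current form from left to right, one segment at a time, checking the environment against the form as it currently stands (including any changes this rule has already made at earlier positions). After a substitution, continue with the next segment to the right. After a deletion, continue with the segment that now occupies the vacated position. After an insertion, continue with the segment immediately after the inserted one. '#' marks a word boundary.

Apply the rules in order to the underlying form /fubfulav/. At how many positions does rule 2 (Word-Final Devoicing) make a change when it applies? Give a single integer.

1

1 Pre-Liquid Lowering: [fubfulav] → [fubfolav]
2 Word-Final Devoicing: [fubfolav] → [fubfolaf]
3 Regressive Voicing Assimilation: [fubfolaf] → [fupfolaf]
Rule 2 changed 1 position(s).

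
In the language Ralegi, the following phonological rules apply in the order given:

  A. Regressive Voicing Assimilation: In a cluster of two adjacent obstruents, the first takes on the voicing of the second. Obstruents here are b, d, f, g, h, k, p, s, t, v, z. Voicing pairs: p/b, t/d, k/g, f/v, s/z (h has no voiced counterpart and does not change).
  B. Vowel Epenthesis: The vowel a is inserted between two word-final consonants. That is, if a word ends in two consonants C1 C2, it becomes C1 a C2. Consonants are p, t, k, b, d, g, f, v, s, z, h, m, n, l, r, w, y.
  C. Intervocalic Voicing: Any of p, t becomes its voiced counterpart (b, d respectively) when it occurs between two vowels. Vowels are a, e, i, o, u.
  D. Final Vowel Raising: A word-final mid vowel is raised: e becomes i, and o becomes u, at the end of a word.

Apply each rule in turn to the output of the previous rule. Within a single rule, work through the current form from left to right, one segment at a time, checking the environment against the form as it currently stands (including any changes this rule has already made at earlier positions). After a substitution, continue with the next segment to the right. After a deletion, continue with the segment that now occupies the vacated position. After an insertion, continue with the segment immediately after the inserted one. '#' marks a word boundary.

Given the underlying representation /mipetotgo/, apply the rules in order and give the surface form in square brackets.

A Regressive Voicing Assimilation: [mipetotgo] → [mipetodgo]
B Vowel Epenthesis: no change — [mipetodgo]
C Intervocalic Voicing: [mipetodgo] → [mibedodgo]
D Final Vowel Raising: [mibedodgo] → [mibedodgu]

[mibedodgu]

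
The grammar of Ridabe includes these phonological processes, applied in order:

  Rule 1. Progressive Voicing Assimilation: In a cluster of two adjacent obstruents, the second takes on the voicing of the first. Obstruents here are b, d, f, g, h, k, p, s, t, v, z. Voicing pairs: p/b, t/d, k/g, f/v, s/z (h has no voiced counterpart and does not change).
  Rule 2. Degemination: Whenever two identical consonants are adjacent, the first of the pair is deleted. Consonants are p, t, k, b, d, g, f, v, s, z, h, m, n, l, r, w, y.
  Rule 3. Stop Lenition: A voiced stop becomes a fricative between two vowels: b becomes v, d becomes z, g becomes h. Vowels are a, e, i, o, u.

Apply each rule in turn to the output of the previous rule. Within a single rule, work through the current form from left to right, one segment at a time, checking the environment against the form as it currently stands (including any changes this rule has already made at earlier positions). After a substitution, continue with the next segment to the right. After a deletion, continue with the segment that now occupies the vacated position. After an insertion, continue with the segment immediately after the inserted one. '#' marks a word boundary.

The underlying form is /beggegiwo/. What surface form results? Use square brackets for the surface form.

Rule 1 Progressive Voicing Assimilation: no change — [beggegiwo]
Rule 2 Degemination: [beggegiwo] → [begegiwo]
Rule 3 Stop Lenition: [begegiwo] → [behehiwo]

[behehiwo]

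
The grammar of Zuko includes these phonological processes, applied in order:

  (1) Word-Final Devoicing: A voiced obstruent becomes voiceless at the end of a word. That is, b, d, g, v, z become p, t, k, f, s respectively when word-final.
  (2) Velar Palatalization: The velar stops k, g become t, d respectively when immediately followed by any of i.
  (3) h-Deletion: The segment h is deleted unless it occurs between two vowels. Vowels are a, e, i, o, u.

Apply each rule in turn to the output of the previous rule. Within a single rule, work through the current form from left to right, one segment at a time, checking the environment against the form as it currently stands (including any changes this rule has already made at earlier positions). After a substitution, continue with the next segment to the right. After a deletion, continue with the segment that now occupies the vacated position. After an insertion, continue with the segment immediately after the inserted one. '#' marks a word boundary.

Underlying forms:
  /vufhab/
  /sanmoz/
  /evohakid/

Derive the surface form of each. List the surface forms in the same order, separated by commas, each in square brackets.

[vufap], [sanmos], [evohatit]

/vufhab/:
  (1) Word-Final Devoicing: [vufhab] → [vufhap]
  (2) Velar Palatalization: no change — [vufhap]
  (3) h-Deletion: [vufhap] → [vufap]
/sanmoz/:
  (1) Word-Final Devoicing: [sanmoz] → [sanmos]
  (2) Velar Palatalization: no change — [sanmos]
  (3) h-Deletion: no change — [sanmos]
/evohakid/:
  (1) Word-Final Devoicing: [evohakid] → [evohakit]
  (2) Velar Palatalization: [evohakit] → [evohatit]
  (3) h-Deletion: no change — [evohatit]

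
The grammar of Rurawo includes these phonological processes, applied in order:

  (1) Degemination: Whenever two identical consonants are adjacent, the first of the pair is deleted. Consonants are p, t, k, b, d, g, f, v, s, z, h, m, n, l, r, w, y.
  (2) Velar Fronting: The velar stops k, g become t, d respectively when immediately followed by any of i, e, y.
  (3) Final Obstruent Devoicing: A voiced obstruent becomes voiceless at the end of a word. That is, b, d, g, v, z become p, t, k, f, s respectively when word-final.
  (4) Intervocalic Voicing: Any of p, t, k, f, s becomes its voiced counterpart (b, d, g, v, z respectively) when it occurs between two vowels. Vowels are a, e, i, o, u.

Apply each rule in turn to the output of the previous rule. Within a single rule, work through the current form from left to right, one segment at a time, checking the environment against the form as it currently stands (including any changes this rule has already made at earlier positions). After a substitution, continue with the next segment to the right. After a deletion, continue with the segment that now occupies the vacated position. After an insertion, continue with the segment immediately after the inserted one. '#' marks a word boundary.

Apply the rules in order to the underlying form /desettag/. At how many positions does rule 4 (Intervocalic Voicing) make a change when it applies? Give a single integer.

2

(1) Degemination: [desettag] → [desetag]
(2) Velar Fronting: no change — [desetag]
(3) Final Obstruent Devoicing: [desetag] → [desetak]
(4) Intervocalic Voicing: [desetak] → [dezedak]
Rule 4 changed 2 position(s).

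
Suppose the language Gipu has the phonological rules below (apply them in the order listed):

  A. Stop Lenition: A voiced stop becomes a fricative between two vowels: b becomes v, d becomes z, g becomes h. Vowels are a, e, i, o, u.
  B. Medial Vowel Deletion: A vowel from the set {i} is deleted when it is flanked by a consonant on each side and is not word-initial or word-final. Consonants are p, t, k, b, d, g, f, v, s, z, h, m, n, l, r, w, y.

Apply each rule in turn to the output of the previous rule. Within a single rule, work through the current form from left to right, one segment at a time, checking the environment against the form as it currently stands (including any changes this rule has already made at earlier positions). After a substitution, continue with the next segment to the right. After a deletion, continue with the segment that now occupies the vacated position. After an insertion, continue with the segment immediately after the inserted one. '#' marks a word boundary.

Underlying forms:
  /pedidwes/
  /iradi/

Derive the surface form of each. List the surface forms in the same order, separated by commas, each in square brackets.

/pedidwes/:
  A Stop Lenition: [pedidwes] → [pezidwes]
  B Medial Vowel Deletion: [pezidwes] → [pezdwes]
/iradi/:
  A Stop Lenition: [iradi] → [irazi]
  B Medial Vowel Deletion: no change — [irazi]

[pezdwes], [irazi]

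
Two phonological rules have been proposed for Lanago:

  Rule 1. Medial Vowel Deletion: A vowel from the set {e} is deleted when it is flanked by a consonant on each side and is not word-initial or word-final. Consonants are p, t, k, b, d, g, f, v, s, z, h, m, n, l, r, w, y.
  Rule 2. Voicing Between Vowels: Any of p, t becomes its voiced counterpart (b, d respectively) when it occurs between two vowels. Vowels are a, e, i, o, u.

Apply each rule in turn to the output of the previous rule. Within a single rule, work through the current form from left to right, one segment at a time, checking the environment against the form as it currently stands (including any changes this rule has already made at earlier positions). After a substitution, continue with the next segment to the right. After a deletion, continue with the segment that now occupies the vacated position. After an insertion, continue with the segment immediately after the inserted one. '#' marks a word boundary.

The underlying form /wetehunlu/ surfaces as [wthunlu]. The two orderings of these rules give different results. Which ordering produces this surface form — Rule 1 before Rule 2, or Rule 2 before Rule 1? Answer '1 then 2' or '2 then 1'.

Order 1 then 2:
  1 Medial Vowel Deletion: [wetehunlu] → [wthunlu]
  2 Voicing Between Vowels: no change — [wthunlu]
  result: [wthunlu]
Order 2 then 1:
  2 Voicing Between Vowels: [wetehunlu] → [wedehunlu]
  1 Medial Vowel Deletion: [wedehunlu] → [wdhunlu]
  result: [wdhunlu]

1 then 2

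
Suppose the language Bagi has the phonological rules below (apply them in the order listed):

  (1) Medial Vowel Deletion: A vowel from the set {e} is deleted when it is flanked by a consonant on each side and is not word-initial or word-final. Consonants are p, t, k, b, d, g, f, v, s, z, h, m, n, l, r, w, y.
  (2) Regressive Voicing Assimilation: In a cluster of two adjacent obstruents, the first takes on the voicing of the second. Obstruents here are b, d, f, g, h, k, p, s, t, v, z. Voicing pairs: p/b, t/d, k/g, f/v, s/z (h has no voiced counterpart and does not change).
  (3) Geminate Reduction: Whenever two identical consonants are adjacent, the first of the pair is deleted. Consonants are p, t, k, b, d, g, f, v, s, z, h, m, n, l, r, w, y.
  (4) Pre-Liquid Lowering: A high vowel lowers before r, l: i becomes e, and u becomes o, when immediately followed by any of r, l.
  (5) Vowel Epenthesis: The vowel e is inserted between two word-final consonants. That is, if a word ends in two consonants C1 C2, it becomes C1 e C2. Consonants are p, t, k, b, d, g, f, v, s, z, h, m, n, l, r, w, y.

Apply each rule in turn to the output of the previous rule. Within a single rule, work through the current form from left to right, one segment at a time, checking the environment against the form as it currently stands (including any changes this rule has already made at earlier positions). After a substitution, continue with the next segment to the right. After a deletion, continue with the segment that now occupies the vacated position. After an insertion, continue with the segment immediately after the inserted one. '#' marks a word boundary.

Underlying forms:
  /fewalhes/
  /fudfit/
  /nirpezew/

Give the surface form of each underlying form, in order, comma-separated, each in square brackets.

[fwalhes], [futfit], [nerbzew]

/fewalhes/:
  (1) Medial Vowel Deletion: [fewalhes] → [fwalhs]
  (2) Regressive Voicing Assimilation: no change — [fwalhs]
  (3) Geminate Reduction: no change — [fwalhs]
  (4) Pre-Liquid Lowering: no change — [fwalhs]
  (5) Vowel Epenthesis: [fwalhs] → [fwalhes]
/fudfit/:
  (1) Medial Vowel Deletion: no change — [fudfit]
  (2) Regressive Voicing Assimilation: [fudfit] → [futfit]
  (3) Geminate Reduction: no change — [futfit]
  (4) Pre-Liquid Lowering: no change — [futfit]
  (5) Vowel Epenthesis: no change — [futfit]
/nirpezew/:
  (1) Medial Vowel Deletion: [nirpezew] → [nirpzw]
  (2) Regressive Voicing Assimilation: [nirpzw] → [nirbzw]
  (3) Geminate Reduction: no change — [nirbzw]
  (4) Pre-Liquid Lowering: [nirbzw] → [nerbzw]
  (5) Vowel Epenthesis: [nerbzw] → [nerbzew]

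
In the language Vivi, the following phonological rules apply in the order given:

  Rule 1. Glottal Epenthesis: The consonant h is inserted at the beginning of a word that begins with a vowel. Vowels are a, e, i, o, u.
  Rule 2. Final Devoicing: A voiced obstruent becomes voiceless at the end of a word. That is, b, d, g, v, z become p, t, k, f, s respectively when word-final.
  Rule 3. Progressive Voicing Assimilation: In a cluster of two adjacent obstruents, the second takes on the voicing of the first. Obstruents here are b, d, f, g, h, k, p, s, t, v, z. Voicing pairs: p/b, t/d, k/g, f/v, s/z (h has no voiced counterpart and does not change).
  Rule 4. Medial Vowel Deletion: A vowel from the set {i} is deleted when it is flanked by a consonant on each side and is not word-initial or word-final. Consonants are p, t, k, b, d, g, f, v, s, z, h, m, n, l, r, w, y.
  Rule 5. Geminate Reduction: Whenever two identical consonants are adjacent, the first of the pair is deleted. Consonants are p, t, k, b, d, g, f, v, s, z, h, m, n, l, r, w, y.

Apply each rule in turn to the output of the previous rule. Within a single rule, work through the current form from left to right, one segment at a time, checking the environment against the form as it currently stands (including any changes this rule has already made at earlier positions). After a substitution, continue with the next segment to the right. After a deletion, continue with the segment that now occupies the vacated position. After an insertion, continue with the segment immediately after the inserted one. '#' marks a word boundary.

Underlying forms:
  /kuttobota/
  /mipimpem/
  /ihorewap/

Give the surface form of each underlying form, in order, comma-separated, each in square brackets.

/kuttobota/:
  Rule 1 Glottal Epenthesis: no change — [kuttobota]
  Rule 2 Final Devoicing: no change — [kuttobota]
  Rule 3 Progressive Voicing Assimilation: no change — [kuttobota]
  Rule 4 Medial Vowel Deletion: no change — [kuttobota]
  Rule 5 Geminate Reduction: [kuttobota] → [kutobota]
/mipimpem/:
  Rule 1 Glottal Epenthesis: no change — [mipimpem]
  Rule 2 Final Devoicing: no change — [mipimpem]
  Rule 3 Progressive Voicing Assimilation: no change — [mipimpem]
  Rule 4 Medial Vowel Deletion: [mipimpem] → [mpmpem]
  Rule 5 Geminate Reduction: no change — [mpmpem]
/ihorewap/:
  Rule 1 Glottal Epenthesis: [ihorewap] → [hihorewap]
  Rule 2 Final Devoicing: no change — [hihorewap]
  Rule 3 Progressive Voicing Assimilation: no change — [hihorewap]
  Rule 4 Medial Vowel Deletion: [hihorewap] → [hhorewap]
  Rule 5 Geminate Reduction: [hhorewap] → [horewap]

[kutobota], [mpmpem], [horewap]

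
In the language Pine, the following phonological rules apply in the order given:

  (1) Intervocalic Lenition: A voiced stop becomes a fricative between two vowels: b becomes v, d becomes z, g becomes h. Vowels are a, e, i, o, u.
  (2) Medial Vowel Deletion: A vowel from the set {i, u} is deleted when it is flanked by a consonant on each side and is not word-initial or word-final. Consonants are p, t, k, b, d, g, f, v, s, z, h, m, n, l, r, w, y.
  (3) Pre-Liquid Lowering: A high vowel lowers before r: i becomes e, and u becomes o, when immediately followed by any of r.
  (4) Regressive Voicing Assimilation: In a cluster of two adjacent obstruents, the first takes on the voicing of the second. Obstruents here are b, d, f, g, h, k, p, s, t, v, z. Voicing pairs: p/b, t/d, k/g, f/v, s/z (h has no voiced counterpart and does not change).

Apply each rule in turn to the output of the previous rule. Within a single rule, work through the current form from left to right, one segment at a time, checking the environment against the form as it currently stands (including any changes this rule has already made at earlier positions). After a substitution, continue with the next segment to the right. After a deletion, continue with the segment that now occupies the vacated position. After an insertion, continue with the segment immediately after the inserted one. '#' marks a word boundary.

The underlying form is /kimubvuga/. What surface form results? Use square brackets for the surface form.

[kmbfha]

(1) Intervocalic Lenition: [kimubvuga] → [kimubvuha]
(2) Medial Vowel Deletion: [kimubvuha] → [kmbvha]
(3) Pre-Liquid Lowering: no change — [kmbvha]
(4) Regressive Voicing Assimilation: [kmbvha] → [kmbfha]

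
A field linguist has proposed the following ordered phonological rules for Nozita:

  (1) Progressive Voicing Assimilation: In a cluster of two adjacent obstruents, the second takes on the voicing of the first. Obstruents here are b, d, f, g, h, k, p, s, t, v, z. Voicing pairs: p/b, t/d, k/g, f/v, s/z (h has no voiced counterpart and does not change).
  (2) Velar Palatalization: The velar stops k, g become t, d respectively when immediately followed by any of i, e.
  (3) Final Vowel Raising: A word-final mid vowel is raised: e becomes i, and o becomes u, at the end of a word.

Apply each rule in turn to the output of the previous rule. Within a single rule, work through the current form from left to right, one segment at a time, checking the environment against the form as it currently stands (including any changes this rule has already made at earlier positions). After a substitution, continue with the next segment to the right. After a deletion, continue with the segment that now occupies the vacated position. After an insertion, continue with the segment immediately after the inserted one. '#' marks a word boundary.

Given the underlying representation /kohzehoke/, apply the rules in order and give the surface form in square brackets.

[kohsehoti]

(1) Progressive Voicing Assimilation: [kohzehoke] → [kohsehoke]
(2) Velar Palatalization: [kohsehoke] → [kohsehote]
(3) Final Vowel Raising: [kohsehote] → [kohsehoti]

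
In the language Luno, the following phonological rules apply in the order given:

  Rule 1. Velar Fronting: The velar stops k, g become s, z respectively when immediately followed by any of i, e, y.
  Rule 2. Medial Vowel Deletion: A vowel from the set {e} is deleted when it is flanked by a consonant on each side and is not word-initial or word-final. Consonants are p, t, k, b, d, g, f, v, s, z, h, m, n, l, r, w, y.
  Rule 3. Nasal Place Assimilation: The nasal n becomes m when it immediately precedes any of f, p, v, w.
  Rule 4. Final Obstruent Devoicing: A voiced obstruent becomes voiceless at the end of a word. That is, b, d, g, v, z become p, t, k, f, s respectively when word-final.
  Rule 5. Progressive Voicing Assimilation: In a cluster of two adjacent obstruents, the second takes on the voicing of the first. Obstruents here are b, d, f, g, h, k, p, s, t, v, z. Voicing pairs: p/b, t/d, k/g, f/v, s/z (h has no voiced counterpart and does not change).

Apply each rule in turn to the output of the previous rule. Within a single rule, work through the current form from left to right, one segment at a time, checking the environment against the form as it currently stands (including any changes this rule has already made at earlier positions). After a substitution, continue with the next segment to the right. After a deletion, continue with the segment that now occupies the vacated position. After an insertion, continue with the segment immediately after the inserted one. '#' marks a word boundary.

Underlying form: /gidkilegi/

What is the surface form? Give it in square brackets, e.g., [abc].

[zidzilzi]

Rule 1 Velar Fronting: [gidkilegi] → [zidsilezi]
Rule 2 Medial Vowel Deletion: [zidsilezi] → [zidsilzi]
Rule 3 Nasal Place Assimilation: no change — [zidsilzi]
Rule 4 Final Obstruent Devoicing: no change — [zidsilzi]
Rule 5 Progressive Voicing Assimilation: [zidsilzi] → [zidzilzi]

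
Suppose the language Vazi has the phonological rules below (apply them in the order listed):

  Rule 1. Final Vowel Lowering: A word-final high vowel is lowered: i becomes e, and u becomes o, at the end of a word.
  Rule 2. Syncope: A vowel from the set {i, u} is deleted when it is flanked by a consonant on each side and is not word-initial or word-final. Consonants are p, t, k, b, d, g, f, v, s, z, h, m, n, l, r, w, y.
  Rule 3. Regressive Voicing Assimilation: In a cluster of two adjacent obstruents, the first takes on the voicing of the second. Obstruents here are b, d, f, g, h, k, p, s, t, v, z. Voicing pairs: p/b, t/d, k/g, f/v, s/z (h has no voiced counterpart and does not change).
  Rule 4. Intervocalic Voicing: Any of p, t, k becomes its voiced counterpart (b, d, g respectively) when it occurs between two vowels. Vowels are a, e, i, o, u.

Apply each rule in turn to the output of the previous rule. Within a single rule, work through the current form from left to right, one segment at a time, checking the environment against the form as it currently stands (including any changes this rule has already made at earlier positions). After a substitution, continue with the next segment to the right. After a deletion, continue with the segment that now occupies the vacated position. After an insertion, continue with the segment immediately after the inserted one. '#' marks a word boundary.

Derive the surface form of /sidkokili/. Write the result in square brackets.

Rule 1 Final Vowel Lowering: [sidkokili] → [sidkokile]
Rule 2 Syncope: [sidkokile] → [sdkokle]
Rule 3 Regressive Voicing Assimilation: [sdkokle] → [ztkokle]
Rule 4 Intervocalic Voicing: no change — [ztkokle]

[ztkokle]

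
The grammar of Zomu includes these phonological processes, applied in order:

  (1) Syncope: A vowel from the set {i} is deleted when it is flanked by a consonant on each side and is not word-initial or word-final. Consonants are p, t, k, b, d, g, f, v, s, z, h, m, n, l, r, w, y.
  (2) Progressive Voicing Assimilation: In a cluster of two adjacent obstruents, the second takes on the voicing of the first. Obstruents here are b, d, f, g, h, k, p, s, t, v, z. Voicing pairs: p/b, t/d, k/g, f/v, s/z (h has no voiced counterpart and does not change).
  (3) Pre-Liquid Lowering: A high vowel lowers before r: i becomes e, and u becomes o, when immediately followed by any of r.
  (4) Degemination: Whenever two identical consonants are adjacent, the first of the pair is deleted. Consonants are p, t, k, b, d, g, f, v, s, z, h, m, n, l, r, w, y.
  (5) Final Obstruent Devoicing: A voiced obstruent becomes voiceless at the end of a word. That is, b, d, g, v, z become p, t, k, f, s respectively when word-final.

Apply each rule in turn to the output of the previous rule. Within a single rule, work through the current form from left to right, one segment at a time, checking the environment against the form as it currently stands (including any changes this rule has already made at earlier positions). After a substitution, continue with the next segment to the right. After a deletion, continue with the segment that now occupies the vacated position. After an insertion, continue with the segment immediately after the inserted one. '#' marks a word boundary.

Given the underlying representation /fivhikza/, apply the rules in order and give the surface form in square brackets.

[fhksa]

(1) Syncope: [fivhikza] → [fvhkza]
(2) Progressive Voicing Assimilation: [fvhkza] → [ffhksa]
(3) Pre-Liquid Lowering: no change — [ffhksa]
(4) Degemination: [ffhksa] → [fhksa]
(5) Final Obstruent Devoicing: no change — [fhksa]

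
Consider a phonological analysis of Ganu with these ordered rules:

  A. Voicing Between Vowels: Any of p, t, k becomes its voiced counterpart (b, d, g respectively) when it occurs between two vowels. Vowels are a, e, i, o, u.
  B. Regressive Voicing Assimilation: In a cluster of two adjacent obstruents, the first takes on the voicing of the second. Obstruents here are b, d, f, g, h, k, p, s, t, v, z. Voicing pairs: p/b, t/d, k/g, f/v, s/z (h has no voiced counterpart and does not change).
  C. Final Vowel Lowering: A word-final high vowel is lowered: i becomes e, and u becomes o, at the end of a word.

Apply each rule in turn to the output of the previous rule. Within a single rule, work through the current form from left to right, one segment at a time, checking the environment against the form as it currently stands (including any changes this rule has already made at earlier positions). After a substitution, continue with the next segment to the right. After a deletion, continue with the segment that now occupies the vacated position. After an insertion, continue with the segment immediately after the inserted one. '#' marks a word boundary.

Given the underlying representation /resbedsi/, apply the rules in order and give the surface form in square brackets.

A Voicing Between Vowels: no change — [resbedsi]
B Regressive Voicing Assimilation: [resbedsi] → [rezbetsi]
C Final Vowel Lowering: [rezbetsi] → [rezbetse]

[rezbetse]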